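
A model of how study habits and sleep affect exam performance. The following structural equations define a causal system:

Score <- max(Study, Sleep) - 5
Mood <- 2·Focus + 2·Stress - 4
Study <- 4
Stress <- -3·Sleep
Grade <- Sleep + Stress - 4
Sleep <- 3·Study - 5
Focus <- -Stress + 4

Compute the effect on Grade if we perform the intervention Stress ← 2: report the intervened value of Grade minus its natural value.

23

The intervention breaks the incoming arrows to Stress: Stress <- -3·Sleep no longer applies, and Stress = 2.
Sleep = 3·Study - 5  [with Study=4]  = 7
Grade = Sleep + Stress - 4  [with Sleep=7, Stress=2]  = 5
Without intervention: Sleep = 3·Study - 5  [with Study=4]  = 7; Stress = -3·Sleep  [with Sleep=7]  = -21; Grade = Sleep + Stress - 4  [with Sleep=7, Stress=-21]  = -18.
Change = 5 − (-18) = 23.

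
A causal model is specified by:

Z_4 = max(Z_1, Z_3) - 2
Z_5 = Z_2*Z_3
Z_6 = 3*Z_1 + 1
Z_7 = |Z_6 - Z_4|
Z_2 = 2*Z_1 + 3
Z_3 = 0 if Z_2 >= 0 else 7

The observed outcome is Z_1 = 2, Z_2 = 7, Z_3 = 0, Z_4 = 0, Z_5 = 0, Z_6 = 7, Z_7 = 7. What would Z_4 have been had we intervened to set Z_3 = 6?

4

The intervention breaks the incoming arrows to Z_3: Z_3 = 0 if Z_2 >= 0 else 7 no longer applies, and Z_3 = 6.
Z_4 = max(Z_1, Z_3) - 2  [with Z_1=2, Z_3=6]  = 4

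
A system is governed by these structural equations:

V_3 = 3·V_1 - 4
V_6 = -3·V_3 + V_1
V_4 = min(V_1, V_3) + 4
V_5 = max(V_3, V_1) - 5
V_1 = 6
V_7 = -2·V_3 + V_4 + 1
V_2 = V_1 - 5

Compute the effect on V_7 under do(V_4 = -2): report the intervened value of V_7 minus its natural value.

-12

The intervention breaks the incoming arrows to V_4: V_4 = min(V_1, V_3) + 4 no longer applies, and V_4 = -2.
V_3 = 3·V_1 - 4  [with V_1=6]  = 14
V_7 = -2·V_3 + V_4 + 1  [with V_3=14, V_4=-2]  = -29
Without intervention: V_3 = 3·V_1 - 4  [with V_1=6]  = 14; V_4 = min(V_1, V_3) + 4  [with V_1=6, V_3=14]  = 10; V_7 = -2·V_3 + V_4 + 1  [with V_3=14, V_4=10]  = -17.
Change = -29 − (-17) = -12.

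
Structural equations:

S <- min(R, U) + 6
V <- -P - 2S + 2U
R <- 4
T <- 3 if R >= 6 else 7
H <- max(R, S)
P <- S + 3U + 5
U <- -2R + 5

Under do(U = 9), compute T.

do(U=9) replaces the equation U <- -2R + 5 with the constant U = 9.
Since T is not a descendant of the intervened variable, it is unaffected.
T = 3 if R >= 6 else 7  [with R=4]  = 7

7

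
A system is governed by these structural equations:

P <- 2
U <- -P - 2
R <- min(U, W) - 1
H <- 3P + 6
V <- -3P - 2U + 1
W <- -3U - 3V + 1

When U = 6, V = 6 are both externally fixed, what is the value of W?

-35

Setting U = 6, V = 6 by intervention discards those variables' equations.
W = -3U - 3V + 1  [with U=6, V=6]  = -35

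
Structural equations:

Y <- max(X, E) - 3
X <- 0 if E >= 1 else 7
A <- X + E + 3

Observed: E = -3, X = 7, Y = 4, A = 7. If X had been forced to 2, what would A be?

2

Under do(X=2), the mechanism X <- 0 if E >= 1 else 7 is discarded; X is fixed at 2.
A = X + E + 3  [with X=2, E=-3]  = 2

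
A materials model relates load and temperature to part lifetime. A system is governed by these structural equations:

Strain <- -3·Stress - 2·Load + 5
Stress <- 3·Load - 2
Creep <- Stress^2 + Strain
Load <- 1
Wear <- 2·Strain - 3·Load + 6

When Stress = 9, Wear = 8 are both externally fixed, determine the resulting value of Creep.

57

The joint intervention fixes Stress = 9, Wear = 8, removing each variable's own equation.
Strain = -3·Stress - 2·Load + 5  [with Stress=9, Load=1]  = -24
Creep = Stress^2 + Strain  [with Stress=9, Strain=-24]  = 57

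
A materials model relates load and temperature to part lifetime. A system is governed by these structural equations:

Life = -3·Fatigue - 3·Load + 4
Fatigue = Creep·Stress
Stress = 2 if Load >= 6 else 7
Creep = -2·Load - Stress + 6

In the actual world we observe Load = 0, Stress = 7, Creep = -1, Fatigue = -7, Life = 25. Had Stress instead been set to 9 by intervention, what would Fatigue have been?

-27

Under do(Stress=9), the mechanism Stress = 2 if Load >= 6 else 7 is discarded; Stress is fixed at 9.
Creep = -2·Load - Stress + 6  [with Load=0, Stress=9]  = -3
Fatigue = Creep·Stress  [with Creep=-3, Stress=9]  = -27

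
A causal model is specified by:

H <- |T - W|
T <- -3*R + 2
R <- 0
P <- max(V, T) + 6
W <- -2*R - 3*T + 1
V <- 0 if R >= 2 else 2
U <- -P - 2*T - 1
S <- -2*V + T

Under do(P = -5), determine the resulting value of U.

do(P=-5) replaces the equation P <- max(V, T) + 6 with the constant P = -5.
T = -3*R + 2  [with R=0]  = 2
U = -P - 2*T - 1  [with P=-5, T=2]  = 0

0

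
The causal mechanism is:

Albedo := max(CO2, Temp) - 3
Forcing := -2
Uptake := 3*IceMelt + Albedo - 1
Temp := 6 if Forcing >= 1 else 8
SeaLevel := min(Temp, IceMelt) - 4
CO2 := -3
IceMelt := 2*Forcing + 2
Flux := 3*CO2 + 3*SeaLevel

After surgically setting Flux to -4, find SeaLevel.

-6

Intervening sets Flux = -4 and removes its equation (Flux := 3*CO2 + 3*SeaLevel).
Since SeaLevel is not a descendant of the intervened variable, it is unaffected.
Temp = 6 if Forcing >= 1 else 8  [with Forcing=-2]  = 8
IceMelt = 2*Forcing + 2  [with Forcing=-2]  = -2
SeaLevel = min(Temp, IceMelt) - 4  [with Temp=8, IceMelt=-2]  = -6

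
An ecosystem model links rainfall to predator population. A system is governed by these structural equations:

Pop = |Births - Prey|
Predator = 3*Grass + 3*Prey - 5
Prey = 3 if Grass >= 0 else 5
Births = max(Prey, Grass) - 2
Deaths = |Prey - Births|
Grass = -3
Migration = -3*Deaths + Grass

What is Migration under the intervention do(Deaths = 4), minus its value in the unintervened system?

The intervention breaks the incoming arrows to Deaths: Deaths = |Prey - Births| no longer applies, and Deaths = 4.
Migration = -3*Deaths + Grass  [with Deaths=4, Grass=-3]  = -15
Without intervention: Prey = 3 if Grass >= 0 else 5  [with Grass=-3]  = 5; Births = max(Prey, Grass) - 2  [with Prey=5, Grass=-3]  = 3; Deaths = |Prey - Births|  [with Prey=5, Births=3]  = 2; Migration = -3*Deaths + Grass  [with Deaths=2, Grass=-3]  = -9.
Change = -15 − (-9) = -6.

-6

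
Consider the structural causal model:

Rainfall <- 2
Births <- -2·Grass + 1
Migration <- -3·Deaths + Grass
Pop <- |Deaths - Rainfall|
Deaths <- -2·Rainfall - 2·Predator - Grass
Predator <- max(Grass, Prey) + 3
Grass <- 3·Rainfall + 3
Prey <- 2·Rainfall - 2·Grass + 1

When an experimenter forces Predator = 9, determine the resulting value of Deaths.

-31

Under do(Predator=9), the mechanism Predator <- max(Grass, Prey) + 3 is discarded; Predator is fixed at 9.
Grass = 3·Rainfall + 3  [with Rainfall=2]  = 9
Deaths = -2·Rainfall - 2·Predator - Grass  [with Rainfall=2, Predator=9, Grass=9]  = -31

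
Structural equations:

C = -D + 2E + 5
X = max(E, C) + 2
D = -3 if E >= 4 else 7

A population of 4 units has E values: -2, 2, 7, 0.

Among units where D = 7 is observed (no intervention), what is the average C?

Observing D=7 restricts to units where D's equation naturally yields 7: E ∈ {-2, 2, 0}. In that subpopulation C = -6, 2, -2, mean -2.

-2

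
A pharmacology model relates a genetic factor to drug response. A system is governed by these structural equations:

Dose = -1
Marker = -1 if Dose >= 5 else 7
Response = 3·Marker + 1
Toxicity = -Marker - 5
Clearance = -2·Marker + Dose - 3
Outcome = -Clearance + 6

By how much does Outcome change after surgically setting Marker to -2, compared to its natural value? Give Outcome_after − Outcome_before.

-18

Under do(Marker=-2), the mechanism Marker = -1 if Dose >= 5 else 7 is discarded; Marker is fixed at -2.
Clearance = -2·Marker + Dose - 3  [with Marker=-2, Dose=-1]  = 0
Outcome = -Clearance + 6  [with Clearance=0]  = 6
Without intervention: Marker = -1 if Dose >= 5 else 7  [with Dose=-1]  = 7; Clearance = -2·Marker + Dose - 3  [with Marker=7, Dose=-1]  = -18; Outcome = -Clearance + 6  [with Clearance=-18]  = 24.
Change = 6 − 24 = -18.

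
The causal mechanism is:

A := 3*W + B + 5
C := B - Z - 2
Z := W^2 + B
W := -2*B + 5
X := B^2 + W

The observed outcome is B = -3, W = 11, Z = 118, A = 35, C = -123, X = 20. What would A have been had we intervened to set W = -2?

Under do(W=-2), the mechanism W := -2*B + 5 is discarded; W is fixed at -2.
A = 3*W + B + 5  [with W=-2, B=-3]  = -4

-4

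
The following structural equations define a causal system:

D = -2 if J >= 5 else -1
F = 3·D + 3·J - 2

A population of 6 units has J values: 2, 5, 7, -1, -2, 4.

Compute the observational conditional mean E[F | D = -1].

Observing D=-1 restricts to units where D's equation naturally yields -1: J ∈ {2, -1, -2, 4}. In that subpopulation F = 1, -8, -11, 7, mean -2.75.

-2.75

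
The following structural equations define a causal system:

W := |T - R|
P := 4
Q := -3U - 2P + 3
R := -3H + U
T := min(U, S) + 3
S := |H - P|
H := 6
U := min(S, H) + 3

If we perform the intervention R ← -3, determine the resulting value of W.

8

Intervening sets R = -3 and removes its equation (R := -3H + U).
S = |H - P|  [with H=6, P=4]  = 2
U = min(S, H) + 3  [with S=2, H=6]  = 5
T = min(U, S) + 3  [with U=5, S=2]  = 5
W = |T - R|  [with T=5, R=-3]  = 8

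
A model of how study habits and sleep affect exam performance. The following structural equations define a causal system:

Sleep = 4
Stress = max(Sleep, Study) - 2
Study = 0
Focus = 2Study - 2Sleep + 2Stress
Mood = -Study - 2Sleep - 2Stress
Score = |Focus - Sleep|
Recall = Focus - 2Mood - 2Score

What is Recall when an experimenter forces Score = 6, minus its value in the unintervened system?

Under do(Score=6), the mechanism Score = |Focus - Sleep| is discarded; Score is fixed at 6.
Stress = max(Sleep, Study) - 2  [with Sleep=4, Study=0]  = 2
Focus = 2Study - 2Sleep + 2Stress  [with Study=0, Sleep=4, Stress=2]  = -4
Mood = -Study - 2Sleep - 2Stress  [with Study=0, Sleep=4, Stress=2]  = -12
Recall = Focus - 2Mood - 2Score  [with Focus=-4, Mood=-12, Score=6]  = 8
Without intervention: Stress = max(Sleep, Study) - 2  [with Sleep=4, Study=0]  = 2; Focus = 2Study - 2Sleep + 2Stress  [with Study=0, Sleep=4, Stress=2]  = -4; Score = |Focus - Sleep|  [with Focus=-4, Sleep=4]  = 8; Mood = -Study - 2Sleep - 2Stress  [with Study=0, Sleep=4, Stress=2]  = -12; Recall = Focus - 2Mood - 2Score  [with Focus=-4, Mood=-12, Score=8]  = 4.
Change = 8 − 4 = 4.

4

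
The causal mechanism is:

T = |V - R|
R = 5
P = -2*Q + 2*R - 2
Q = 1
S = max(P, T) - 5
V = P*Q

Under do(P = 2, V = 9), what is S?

-1

Setting P = 2, V = 9 by intervention discards those variables' equations.
T = |V - R|  [with V=9, R=5]  = 4
S = max(P, T) - 5  [with P=2, T=4]  = -1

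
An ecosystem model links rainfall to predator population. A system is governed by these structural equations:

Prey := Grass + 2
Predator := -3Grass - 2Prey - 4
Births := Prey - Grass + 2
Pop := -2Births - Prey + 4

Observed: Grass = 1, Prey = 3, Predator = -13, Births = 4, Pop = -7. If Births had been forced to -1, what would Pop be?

Intervening sets Births = -1 and removes its equation (Births := Prey - Grass + 2).
Prey = Grass + 2  [with Grass=1]  = 3
Pop = -2Births - Prey + 4  [with Births=-1, Prey=3]  = 3

3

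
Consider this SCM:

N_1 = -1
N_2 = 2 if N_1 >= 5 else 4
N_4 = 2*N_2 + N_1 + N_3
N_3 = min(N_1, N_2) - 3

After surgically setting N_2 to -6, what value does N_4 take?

Under do(N_2=-6), the mechanism N_2 = 2 if N_1 >= 5 else 4 is discarded; N_2 is fixed at -6.
N_3 = min(N_1, N_2) - 3  [with N_1=-1, N_2=-6]  = -9
N_4 = 2*N_2 + N_1 + N_3  [with N_2=-6, N_1=-1, N_3=-9]  = -22

-22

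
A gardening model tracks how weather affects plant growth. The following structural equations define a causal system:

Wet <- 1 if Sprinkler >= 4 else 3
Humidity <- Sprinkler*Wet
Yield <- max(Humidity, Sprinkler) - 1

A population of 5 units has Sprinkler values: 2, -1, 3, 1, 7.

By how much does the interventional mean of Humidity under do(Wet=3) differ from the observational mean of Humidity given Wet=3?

3.45

do(Wet=3) breaks Wet's dependence on Sprinkler. With Wet=3 fixed, Humidity across the units is 6, -3, 9, 3, 21, mean 7.2.
E[Humidity|Wet=3] averages over only the 4 units with Wet=3 (Sprinkler = 2, -1, 3, 1): Humidity = 6, -3, 9, 3, mean 3.75.
Difference = 7.2 − 3.75 = 3.45.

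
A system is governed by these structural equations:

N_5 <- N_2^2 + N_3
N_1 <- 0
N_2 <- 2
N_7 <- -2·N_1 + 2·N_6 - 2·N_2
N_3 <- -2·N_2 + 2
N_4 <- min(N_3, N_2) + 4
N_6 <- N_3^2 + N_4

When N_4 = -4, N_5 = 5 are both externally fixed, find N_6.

The joint intervention fixes N_4 = -4, N_5 = 5, removing each variable's own equation.
N_3 = -2·N_2 + 2  [with N_2=2]  = -2
N_6 = N_3^2 + N_4  [with N_3=-2, N_4=-4]  = 0

0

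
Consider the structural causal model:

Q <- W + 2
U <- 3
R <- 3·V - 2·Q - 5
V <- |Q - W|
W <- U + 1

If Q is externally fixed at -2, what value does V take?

The intervention breaks the incoming arrows to Q: Q <- W + 2 no longer applies, and Q = -2.
W = U + 1  [with U=3]  = 4
V = |Q - W|  [with Q=-2, W=4]  = 6

6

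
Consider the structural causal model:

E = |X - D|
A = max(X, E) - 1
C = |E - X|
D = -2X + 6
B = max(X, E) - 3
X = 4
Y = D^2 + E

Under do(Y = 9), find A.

The intervention breaks the incoming arrows to Y: Y = D^2 + E no longer applies, and Y = 9.
A is not downstream of the intervention, so its value is determined by the original equations.
D = -2X + 6  [with X=4]  = -2
E = |X - D|  [with X=4, D=-2]  = 6
A = max(X, E) - 1  [with X=4, E=6]  = 5

5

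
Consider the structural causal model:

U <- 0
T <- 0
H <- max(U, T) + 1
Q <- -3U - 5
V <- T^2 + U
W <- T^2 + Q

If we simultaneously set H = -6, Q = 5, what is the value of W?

5

Setting H = -6, Q = 5 by intervention discards those variables' equations.
W = T^2 + Q  [with T=0, Q=5]  = 5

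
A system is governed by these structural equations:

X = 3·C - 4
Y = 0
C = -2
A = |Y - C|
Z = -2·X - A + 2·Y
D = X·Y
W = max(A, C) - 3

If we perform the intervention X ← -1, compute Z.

0

Intervening sets X = -1 and removes its equation (X = 3·C - 4).
A = |Y - C|  [with Y=0, C=-2]  = 2
Z = -2·X - A + 2·Y  [with X=-1, A=2, Y=0]  = 0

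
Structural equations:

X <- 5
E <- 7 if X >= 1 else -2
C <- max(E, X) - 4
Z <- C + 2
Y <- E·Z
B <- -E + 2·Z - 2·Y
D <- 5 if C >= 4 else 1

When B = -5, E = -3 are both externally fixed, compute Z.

Under do(B = -5, E = -3), each intervened variable's structural equation is replaced by its fixed value.
C = max(E, X) - 4  [with E=-3, X=5]  = 1
Z = C + 2  [with C=1]  = 3

3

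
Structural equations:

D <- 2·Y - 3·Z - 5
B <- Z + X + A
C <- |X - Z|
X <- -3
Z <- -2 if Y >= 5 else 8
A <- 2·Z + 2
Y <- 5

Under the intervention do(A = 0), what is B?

-5

Intervening sets A = 0 and removes its equation (A <- 2·Z + 2).
Z = -2 if Y >= 5 else 8  [with Y=5]  = -2
B = Z + X + A  [with Z=-2, X=-3, A=0]  = -5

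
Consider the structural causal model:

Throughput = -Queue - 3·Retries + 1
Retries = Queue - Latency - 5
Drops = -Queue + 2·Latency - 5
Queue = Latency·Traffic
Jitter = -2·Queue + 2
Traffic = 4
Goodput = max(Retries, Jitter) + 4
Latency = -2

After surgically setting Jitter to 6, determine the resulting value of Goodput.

10

Intervening sets Jitter = 6 and removes its equation (Jitter = -2·Queue + 2).
Queue = Latency·Traffic  [with Latency=-2, Traffic=4]  = -8
Retries = Queue - Latency - 5  [with Queue=-8, Latency=-2]  = -11
Goodput = max(Retries, Jitter) + 4  [with Retries=-11, Jitter=6]  = 10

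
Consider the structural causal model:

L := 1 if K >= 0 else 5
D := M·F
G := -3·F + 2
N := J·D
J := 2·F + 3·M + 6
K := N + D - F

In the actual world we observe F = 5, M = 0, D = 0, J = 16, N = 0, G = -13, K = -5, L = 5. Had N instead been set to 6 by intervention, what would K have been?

1

Under do(N=6), the mechanism N := J·D is discarded; N is fixed at 6.
D = M·F  [with M=0, F=5]  = 0
K = N + D - F  [with N=6, D=0, F=5]  = 1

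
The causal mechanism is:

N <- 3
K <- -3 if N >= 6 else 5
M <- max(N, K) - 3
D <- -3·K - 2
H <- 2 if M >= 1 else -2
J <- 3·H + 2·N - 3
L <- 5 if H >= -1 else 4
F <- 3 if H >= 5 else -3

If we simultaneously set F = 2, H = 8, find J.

27

Under do(F = 2, H = 8), each intervened variable's structural equation is replaced by its fixed value.
J = 3·H + 2·N - 3  [with H=8, N=3]  = 27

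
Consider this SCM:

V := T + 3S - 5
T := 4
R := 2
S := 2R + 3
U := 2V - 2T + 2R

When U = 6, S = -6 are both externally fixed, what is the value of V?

Under do(U = 6, S = -6), each intervened variable's structural equation is replaced by its fixed value.
V = T + 3S - 5  [with T=4, S=-6]  = -19

-19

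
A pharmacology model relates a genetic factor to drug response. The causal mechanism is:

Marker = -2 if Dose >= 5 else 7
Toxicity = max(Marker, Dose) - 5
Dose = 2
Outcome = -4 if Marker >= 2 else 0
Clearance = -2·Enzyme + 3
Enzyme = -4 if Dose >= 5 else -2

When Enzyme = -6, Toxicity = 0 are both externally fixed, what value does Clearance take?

Setting Enzyme = -6, Toxicity = 0 by intervention discards those variables' equations.
Clearance = -2·Enzyme + 3  [with Enzyme=-6]  = 15

15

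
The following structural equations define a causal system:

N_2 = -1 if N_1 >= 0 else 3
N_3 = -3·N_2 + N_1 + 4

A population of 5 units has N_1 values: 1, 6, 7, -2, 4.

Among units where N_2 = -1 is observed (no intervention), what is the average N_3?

Observing N_2=-1 restricts to units where N_2's equation naturally yields -1: N_1 ∈ {1, 6, 7, 4}. In that subpopulation N_3 = 8, 13, 14, 11, mean 11.5.

11.5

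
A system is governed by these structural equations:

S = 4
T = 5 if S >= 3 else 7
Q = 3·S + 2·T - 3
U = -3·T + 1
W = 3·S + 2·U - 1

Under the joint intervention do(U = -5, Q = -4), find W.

The joint intervention fixes U = -5, Q = -4, removing each variable's own equation.
W = 3·S + 2·U - 1  [with S=4, U=-5]  = 1

1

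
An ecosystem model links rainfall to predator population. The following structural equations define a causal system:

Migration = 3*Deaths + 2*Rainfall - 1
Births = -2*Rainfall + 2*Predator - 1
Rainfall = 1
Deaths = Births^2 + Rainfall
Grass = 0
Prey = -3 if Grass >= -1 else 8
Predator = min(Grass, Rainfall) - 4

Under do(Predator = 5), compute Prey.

-3

Under do(Predator=5), the mechanism Predator = min(Grass, Rainfall) - 4 is discarded; Predator is fixed at 5.
Since Prey is not a descendant of the intervened variable, it is unaffected.
Prey = -3 if Grass >= -1 else 8  [with Grass=0]  = -3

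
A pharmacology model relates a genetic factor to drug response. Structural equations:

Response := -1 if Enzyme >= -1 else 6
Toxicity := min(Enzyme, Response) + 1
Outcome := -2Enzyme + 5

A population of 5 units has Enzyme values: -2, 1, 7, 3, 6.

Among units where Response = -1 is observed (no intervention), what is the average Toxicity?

E[Toxicity|Response=-1] averages over only the 4 units with Response=-1 (Enzyme = 1, 7, 3, 6): Toxicity = 0, 0, 0, 0, mean 0.

0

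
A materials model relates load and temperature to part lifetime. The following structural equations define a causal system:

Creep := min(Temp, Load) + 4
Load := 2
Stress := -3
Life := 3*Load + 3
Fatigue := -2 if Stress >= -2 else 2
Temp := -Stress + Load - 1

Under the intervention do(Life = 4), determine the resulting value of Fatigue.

2

do(Life=4) replaces the equation Life := 3*Load + 3 with the constant Life = 4.
Since Fatigue is not a descendant of the intervened variable, it is unaffected.
Fatigue = -2 if Stress >= -2 else 2  [with Stress=-3]  = 2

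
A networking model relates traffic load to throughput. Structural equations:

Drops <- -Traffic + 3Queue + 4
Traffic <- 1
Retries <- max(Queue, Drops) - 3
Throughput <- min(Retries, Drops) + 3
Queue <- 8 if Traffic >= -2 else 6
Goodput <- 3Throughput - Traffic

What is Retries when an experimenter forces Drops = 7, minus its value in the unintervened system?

The intervention breaks the incoming arrows to Drops: Drops <- -Traffic + 3Queue + 4 no longer applies, and Drops = 7.
Queue = 8 if Traffic >= -2 else 6  [with Traffic=1]  = 8
Retries = max(Queue, Drops) - 3  [with Queue=8, Drops=7]  = 5
Without intervention: Queue = 8 if Traffic >= -2 else 6  [with Traffic=1]  = 8; Drops = -Traffic + 3Queue + 4  [with Traffic=1, Queue=8]  = 27; Retries = max(Queue, Drops) - 3  [with Queue=8, Drops=27]  = 24.
Change = 5 − 24 = -19.

-19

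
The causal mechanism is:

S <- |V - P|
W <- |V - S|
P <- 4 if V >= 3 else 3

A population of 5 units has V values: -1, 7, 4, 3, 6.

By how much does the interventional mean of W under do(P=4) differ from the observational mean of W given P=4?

Every unit gets P=4 under the intervention. W values become 6, 4, 4, 2, 4; E[W|do(P=4)] = 4.
Observing P=4 restricts to units where P's equation naturally yields 4: V ∈ {7, 4, 3, 6}. In that subpopulation W = 4, 4, 2, 4, mean 3.5.
Difference = 4 − 3.5 = 0.5.

0.5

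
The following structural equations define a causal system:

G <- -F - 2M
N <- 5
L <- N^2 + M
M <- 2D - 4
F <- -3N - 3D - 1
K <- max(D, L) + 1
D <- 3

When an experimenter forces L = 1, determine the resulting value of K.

4

The intervention breaks the incoming arrows to L: L <- N^2 + M no longer applies, and L = 1.
K = max(D, L) + 1  [with D=3, L=1]  = 4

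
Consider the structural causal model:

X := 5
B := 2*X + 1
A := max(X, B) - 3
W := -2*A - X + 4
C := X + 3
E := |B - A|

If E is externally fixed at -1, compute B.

do(E=-1) replaces the equation E := |B - A| with the constant E = -1.
B is not downstream of the intervention, so its value is determined by the original equations.
B = 2*X + 1  [with X=5]  = 11

11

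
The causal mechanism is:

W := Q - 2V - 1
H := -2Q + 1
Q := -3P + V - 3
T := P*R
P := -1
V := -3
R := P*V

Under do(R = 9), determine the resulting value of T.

Intervening sets R = 9 and removes its equation (R := P*V).
T = P*R  [with P=-1, R=9]  = -9

-9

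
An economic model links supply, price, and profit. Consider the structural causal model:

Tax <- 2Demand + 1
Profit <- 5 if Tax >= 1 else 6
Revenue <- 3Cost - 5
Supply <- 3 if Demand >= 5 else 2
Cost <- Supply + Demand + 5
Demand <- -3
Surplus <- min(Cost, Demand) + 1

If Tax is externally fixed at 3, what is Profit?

5

The intervention breaks the incoming arrows to Tax: Tax <- 2Demand + 1 no longer applies, and Tax = 3.
Profit = 5 if Tax >= 1 else 6  [with Tax=3]  = 5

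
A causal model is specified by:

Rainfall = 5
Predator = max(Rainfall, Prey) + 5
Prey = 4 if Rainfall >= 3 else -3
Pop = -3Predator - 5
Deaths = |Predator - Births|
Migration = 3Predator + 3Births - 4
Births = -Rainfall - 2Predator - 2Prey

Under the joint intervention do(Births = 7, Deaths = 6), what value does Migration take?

The joint intervention fixes Births = 7, Deaths = 6, removing each variable's own equation.
Prey = 4 if Rainfall >= 3 else -3  [with Rainfall=5]  = 4
Predator = max(Rainfall, Prey) + 5  [with Rainfall=5, Prey=4]  = 10
Migration = 3Predator + 3Births - 4  [with Predator=10, Births=7]  = 47

47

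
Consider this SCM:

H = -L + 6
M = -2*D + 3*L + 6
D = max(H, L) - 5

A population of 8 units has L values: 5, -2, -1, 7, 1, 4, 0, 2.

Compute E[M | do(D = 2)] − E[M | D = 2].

Every unit gets D=2 under the intervention. M values become 17, -4, -1, 23, 5, 14, 2, 8; E[M|do(D=2)] = 8.
Conditioning on D=2 selects the 2 unit(s) with L ∈ {-1, 7}. Their M values: -1, 23. Mean = 11.
Difference = 8 − 11 = -3.

-3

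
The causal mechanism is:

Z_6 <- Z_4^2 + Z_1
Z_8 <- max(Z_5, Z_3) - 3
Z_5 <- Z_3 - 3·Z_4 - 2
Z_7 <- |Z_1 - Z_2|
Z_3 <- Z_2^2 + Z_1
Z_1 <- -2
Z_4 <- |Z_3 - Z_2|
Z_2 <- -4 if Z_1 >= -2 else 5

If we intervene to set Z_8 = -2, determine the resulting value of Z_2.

The intervention breaks the incoming arrows to Z_8: Z_8 <- max(Z_5, Z_3) - 3 no longer applies, and Z_8 = -2.
Z_2 is not downstream of the intervention, so its value is determined by the original equations.
Z_2 = -4 if Z_1 >= -2 else 5  [with Z_1=-2]  = -4

-4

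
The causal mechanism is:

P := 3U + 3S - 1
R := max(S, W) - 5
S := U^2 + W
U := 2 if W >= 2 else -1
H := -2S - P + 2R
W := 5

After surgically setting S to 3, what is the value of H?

-20

The intervention breaks the incoming arrows to S: S := U^2 + W no longer applies, and S = 3.
U = 2 if W >= 2 else -1  [with W=5]  = 2
R = max(S, W) - 5  [with S=3, W=5]  = 0
P = 3U + 3S - 1  [with U=2, S=3]  = 14
H = -2S - P + 2R  [with S=3, P=14, R=0]  = -20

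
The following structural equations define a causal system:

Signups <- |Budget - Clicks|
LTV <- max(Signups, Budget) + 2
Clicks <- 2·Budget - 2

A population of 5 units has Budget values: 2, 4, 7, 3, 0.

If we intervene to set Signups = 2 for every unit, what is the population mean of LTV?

Under do(Signups=2), Signups's equation is replaced by Signups=2 for every unit. Per-unit LTV: 4, 6, 9, 5, 4. Mean = 5.6.

5.6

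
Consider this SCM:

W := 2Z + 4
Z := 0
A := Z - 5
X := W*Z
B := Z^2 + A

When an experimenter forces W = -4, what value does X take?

Intervening sets W = -4 and removes its equation (W := 2Z + 4).
X = W*Z  [with W=-4, Z=0]  = 0

0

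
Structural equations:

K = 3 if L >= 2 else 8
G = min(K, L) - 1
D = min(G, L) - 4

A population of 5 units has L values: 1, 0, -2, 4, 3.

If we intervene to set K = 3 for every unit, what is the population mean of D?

The intervention sets K=3 in all 5 units regardless of L. Recomputing D per unit gives -4, -5, -7, -2, -2; average -4.

-4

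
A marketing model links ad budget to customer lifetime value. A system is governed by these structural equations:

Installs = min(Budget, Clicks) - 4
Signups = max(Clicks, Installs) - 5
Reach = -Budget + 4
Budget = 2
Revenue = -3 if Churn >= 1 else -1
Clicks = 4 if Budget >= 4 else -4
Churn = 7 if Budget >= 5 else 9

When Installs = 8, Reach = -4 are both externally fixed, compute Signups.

3

The joint intervention fixes Installs = 8, Reach = -4, removing each variable's own equation.
Clicks = 4 if Budget >= 4 else -4  [with Budget=2]  = -4
Signups = max(Clicks, Installs) - 5  [with Clicks=-4, Installs=8]  = 3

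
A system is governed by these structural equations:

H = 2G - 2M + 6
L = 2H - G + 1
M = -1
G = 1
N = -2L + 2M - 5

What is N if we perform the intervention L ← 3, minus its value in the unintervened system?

34

Intervening sets L = 3 and removes its equation (L = 2H - G + 1).
N = -2L + 2M - 5  [with L=3, M=-1]  = -13
Without intervention: H = 2G - 2M + 6  [with G=1, M=-1]  = 10; L = 2H - G + 1  [with H=10, G=1]  = 20; N = -2L + 2M - 5  [with L=20, M=-1]  = -47.
Change = -13 − (-47) = 34.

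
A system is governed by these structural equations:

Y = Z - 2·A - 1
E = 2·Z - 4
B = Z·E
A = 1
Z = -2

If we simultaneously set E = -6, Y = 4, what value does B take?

The joint intervention fixes E = -6, Y = 4, removing each variable's own equation.
B = Z·E  [with Z=-2, E=-6]  = 12

12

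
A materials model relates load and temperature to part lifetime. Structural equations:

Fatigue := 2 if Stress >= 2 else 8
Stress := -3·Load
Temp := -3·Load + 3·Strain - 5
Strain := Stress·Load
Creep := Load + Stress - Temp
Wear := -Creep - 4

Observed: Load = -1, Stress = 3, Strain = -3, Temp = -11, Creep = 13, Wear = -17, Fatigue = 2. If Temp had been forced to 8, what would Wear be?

2

Under do(Temp=8), the mechanism Temp := -3·Load + 3·Strain - 5 is discarded; Temp is fixed at 8.
Stress = -3·Load  [with Load=-1]  = 3
Creep = Load + Stress - Temp  [with Load=-1, Stress=3, Temp=8]  = -6
Wear = -Creep - 4  [with Creep=-6]  = 2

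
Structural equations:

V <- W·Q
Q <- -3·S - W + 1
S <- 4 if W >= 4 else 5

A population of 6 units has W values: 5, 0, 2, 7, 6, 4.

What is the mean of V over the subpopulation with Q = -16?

-56

E[V|Q=-16] averages over only the 2 units with Q=-16 (W = 5, 2): V = -80, -32, mean -56.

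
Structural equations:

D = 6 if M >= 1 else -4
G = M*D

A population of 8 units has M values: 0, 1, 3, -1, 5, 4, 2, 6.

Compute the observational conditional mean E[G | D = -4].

2

E[G|D=-4] averages over only the 2 units with D=-4 (M = 0, -1): G = 0, 4, mean 2.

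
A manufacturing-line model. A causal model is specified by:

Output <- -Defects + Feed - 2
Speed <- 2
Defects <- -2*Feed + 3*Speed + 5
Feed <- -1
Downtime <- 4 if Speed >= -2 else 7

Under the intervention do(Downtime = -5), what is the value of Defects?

13

do(Downtime=-5) replaces the equation Downtime <- 4 if Speed >= -2 else 7 with the constant Downtime = -5.
Defects is not downstream of the intervention, so its value is determined by the original equations.
Defects = -2*Feed + 3*Speed + 5  [with Feed=-1, Speed=2]  = 13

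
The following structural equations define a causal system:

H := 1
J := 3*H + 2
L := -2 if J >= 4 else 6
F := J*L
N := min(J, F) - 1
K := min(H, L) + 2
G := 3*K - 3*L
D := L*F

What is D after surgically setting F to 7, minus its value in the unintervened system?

do(F=7) replaces the equation F := J*L with the constant F = 7.
J = 3*H + 2  [with H=1]  = 5
L = -2 if J >= 4 else 6  [with J=5]  = -2
D = L*F  [with L=-2, F=7]  = -14
Without intervention: J = 3*H + 2  [with H=1]  = 5; L = -2 if J >= 4 else 6  [with J=5]  = -2; F = J*L  [with J=5, L=-2]  = -10; D = L*F  [with L=-2, F=-10]  = 20.
Change = -14 − 20 = -34.

-34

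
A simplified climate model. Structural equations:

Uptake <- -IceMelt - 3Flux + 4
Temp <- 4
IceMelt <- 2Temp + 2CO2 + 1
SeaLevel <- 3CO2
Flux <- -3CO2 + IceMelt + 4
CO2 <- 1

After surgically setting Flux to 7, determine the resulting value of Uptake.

The intervention breaks the incoming arrows to Flux: Flux <- -3CO2 + IceMelt + 4 no longer applies, and Flux = 7.
IceMelt = 2Temp + 2CO2 + 1  [with Temp=4, CO2=1]  = 11
Uptake = -IceMelt - 3Flux + 4  [with IceMelt=11, Flux=7]  = -28

-28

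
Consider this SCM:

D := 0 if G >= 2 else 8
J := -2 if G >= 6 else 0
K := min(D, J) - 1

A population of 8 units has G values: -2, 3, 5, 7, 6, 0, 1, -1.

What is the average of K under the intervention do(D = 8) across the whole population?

-1.5

do(D=8) breaks D's dependence on G. With D=8 fixed, K across the units is -1, -1, -1, -3, -3, -1, -1, -1, mean -1.5.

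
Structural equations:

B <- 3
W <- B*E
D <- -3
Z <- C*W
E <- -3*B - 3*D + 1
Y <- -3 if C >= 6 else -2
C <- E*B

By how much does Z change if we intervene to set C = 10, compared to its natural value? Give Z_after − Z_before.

The intervention breaks the incoming arrows to C: C <- E*B no longer applies, and C = 10.
E = -3*B - 3*D + 1  [with B=3, D=-3]  = 1
W = B*E  [with B=3, E=1]  = 3
Z = C*W  [with C=10, W=3]  = 30
Without intervention: E = -3*B - 3*D + 1  [with B=3, D=-3]  = 1; W = B*E  [with B=3, E=1]  = 3; C = E*B  [with E=1, B=3]  = 3; Z = C*W  [with C=3, W=3]  = 9.
Change = 30 − 9 = 21.

21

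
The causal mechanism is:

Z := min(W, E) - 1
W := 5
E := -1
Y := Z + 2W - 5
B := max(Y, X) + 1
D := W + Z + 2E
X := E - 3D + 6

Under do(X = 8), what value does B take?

Under do(X=8), the mechanism X := E - 3D + 6 is discarded; X is fixed at 8.
Z = min(W, E) - 1  [with W=5, E=-1]  = -2
Y = Z + 2W - 5  [with Z=-2, W=5]  = 3
B = max(Y, X) + 1  [with Y=3, X=8]  = 9

9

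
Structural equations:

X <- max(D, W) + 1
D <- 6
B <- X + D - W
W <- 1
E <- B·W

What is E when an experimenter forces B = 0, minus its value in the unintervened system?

Intervening sets B = 0 and removes its equation (B <- X + D - W).
E = B·W  [with B=0, W=1]  = 0
Without intervention: X = max(D, W) + 1  [with D=6, W=1]  = 7; B = X + D - W  [with X=7, D=6, W=1]  = 12; E = B·W  [with B=12, W=1]  = 12.
Change = 0 − 12 = -12.

-12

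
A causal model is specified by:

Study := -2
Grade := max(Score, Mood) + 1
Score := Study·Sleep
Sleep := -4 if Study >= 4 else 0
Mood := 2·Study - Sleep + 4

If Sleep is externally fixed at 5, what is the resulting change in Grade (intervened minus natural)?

do(Sleep=5) replaces the equation Sleep := -4 if Study >= 4 else 0 with the constant Sleep = 5.
Score = Study·Sleep  [with Study=-2, Sleep=5]  = -10
Mood = 2·Study - Sleep + 4  [with Study=-2, Sleep=5]  = -5
Grade = max(Score, Mood) + 1  [with Score=-10, Mood=-5]  = -4
Without intervention: Sleep = -4 if Study >= 4 else 0  [with Study=-2]  = 0; Score = Study·Sleep  [with Study=-2, Sleep=0]  = 0; Mood = 2·Study - Sleep + 4  [with Study=-2, Sleep=0]  = 0; Grade = max(Score, Mood) + 1  [with Score=0, Mood=0]  = 1.
Change = -4 − 1 = -5.

-5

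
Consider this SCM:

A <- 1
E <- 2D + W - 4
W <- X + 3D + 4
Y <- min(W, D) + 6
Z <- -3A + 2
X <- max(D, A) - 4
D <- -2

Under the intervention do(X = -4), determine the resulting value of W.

The intervention breaks the incoming arrows to X: X <- max(D, A) - 4 no longer applies, and X = -4.
W = X + 3D + 4  [with X=-4, D=-2]  = -6

-6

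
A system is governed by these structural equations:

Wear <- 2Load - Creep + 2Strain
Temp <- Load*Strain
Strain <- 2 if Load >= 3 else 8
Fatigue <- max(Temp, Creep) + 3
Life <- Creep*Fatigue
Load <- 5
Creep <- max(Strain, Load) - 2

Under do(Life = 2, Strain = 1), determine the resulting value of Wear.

9

The joint intervention fixes Life = 2, Strain = 1, removing each variable's own equation.
Creep = max(Strain, Load) - 2  [with Strain=1, Load=5]  = 3
Wear = 2Load - Creep + 2Strain  [with Load=5, Creep=3, Strain=1]  = 9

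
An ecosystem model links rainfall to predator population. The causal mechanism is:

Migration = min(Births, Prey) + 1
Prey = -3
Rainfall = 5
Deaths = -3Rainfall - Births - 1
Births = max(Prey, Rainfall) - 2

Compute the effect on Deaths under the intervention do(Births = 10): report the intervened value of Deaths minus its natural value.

The intervention breaks the incoming arrows to Births: Births = max(Prey, Rainfall) - 2 no longer applies, and Births = 10.
Deaths = -3Rainfall - Births - 1  [with Rainfall=5, Births=10]  = -26
Without intervention: Births = max(Prey, Rainfall) - 2  [with Prey=-3, Rainfall=5]  = 3; Deaths = -3Rainfall - Births - 1  [with Rainfall=5, Births=3]  = -19.
Change = -26 − (-19) = -7.

-7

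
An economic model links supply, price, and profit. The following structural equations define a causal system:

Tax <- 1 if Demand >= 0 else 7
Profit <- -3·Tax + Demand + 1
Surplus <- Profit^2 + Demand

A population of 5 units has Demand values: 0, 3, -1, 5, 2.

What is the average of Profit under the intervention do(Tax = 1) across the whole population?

-0.2

Every unit gets Tax=1 under the intervention. Profit values become -2, 1, -3, 3, 0; E[Profit|do(Tax=1)] = -0.2.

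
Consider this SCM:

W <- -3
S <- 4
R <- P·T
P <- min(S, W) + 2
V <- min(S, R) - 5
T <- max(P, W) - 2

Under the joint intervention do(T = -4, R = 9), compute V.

The joint intervention fixes T = -4, R = 9, removing each variable's own equation.
V = min(S, R) - 5  [with S=4, R=9]  = -1

-1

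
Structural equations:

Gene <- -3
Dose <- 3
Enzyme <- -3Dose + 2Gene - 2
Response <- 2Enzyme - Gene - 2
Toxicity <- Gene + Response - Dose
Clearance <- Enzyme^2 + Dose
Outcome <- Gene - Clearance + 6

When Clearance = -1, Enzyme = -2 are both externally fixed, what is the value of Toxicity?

-9

Under do(Clearance = -1, Enzyme = -2), each intervened variable's structural equation is replaced by its fixed value.
Response = 2Enzyme - Gene - 2  [with Enzyme=-2, Gene=-3]  = -3
Toxicity = Gene + Response - Dose  [with Gene=-3, Response=-3, Dose=3]  = -9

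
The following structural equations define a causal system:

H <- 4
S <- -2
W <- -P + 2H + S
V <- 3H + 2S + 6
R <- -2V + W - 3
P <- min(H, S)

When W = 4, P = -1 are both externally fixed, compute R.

-27

Setting W = 4, P = -1 by intervention discards those variables' equations.
V = 3H + 2S + 6  [with H=4, S=-2]  = 14
R = -2V + W - 3  [with V=14, W=4]  = -27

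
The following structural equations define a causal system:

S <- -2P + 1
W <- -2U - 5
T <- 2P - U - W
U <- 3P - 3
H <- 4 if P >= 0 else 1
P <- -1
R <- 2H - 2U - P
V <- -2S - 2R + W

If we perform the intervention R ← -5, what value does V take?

do(R=-5) replaces the equation R <- 2H - 2U - P with the constant R = -5.
U = 3P - 3  [with P=-1]  = -6
S = -2P + 1  [with P=-1]  = 3
W = -2U - 5  [with U=-6]  = 7
V = -2S - 2R + W  [with S=3, R=-5, W=7]  = 11

11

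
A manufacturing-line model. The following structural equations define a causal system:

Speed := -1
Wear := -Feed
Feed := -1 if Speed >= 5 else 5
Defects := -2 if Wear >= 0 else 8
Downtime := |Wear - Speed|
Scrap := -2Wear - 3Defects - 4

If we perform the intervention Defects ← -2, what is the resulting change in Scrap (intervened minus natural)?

30

Intervening sets Defects = -2 and removes its equation (Defects := -2 if Wear >= 0 else 8).
Feed = -1 if Speed >= 5 else 5  [with Speed=-1]  = 5
Wear = -Feed  [with Feed=5]  = -5
Scrap = -2Wear - 3Defects - 4  [with Wear=-5, Defects=-2]  = 12
Without intervention: Feed = -1 if Speed >= 5 else 5  [with Speed=-1]  = 5; Wear = -Feed  [with Feed=5]  = -5; Defects = -2 if Wear >= 0 else 8  [with Wear=-5]  = 8; Scrap = -2Wear - 3Defects - 4  [with Wear=-5, Defects=8]  = -18.
Change = 12 − (-18) = 30.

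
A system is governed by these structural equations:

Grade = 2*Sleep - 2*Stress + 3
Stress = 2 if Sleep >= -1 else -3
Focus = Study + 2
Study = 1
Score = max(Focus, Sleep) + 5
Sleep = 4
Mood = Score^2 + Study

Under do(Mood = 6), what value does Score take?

do(Mood=6) replaces the equation Mood = Score^2 + Study with the constant Mood = 6.
Since Score is not a descendant of the intervened variable, it is unaffected.
Focus = Study + 2  [with Study=1]  = 3
Score = max(Focus, Sleep) + 5  [with Focus=3, Sleep=4]  = 9

9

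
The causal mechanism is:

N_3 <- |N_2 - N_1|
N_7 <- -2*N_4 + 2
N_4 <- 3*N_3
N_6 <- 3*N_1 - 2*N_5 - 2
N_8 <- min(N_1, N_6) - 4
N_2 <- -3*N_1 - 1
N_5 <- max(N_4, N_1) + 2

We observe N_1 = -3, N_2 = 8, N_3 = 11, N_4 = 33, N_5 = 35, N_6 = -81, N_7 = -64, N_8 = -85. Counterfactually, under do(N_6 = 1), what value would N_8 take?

-7

Intervening sets N_6 = 1 and removes its equation (N_6 <- 3*N_1 - 2*N_5 - 2).
N_8 = min(N_1, N_6) - 4  [with N_1=-3, N_6=1]  = -7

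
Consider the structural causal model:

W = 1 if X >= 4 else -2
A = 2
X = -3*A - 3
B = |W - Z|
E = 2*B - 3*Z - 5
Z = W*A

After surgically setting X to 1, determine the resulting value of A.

2

Under do(X=1), the mechanism X = -3*A - 3 is discarded; X is fixed at 1.
A is not downstream of the intervention, so its value is determined by the original equations.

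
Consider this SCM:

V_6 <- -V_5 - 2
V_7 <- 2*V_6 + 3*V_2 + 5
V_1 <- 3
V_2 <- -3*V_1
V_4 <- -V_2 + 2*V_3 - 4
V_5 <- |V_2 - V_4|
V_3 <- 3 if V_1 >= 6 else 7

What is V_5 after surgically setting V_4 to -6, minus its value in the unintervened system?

-25

Intervening sets V_4 = -6 and removes its equation (V_4 <- -V_2 + 2*V_3 - 4).
V_2 = -3*V_1  [with V_1=3]  = -9
V_5 = |V_2 - V_4|  [with V_2=-9, V_4=-6]  = 3
Without intervention: V_2 = -3*V_1  [with V_1=3]  = -9; V_3 = 3 if V_1 >= 6 else 7  [with V_1=3]  = 7; V_4 = -V_2 + 2*V_3 - 4  [with V_2=-9, V_3=7]  = 19; V_5 = |V_2 - V_4|  [with V_2=-9, V_4=19]  = 28.
Change = 3 − 28 = -25.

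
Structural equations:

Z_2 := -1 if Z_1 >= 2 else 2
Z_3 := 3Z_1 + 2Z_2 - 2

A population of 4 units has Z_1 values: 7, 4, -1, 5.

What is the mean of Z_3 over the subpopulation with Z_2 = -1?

Observing Z_2=-1 restricts to units where Z_2's equation naturally yields -1: Z_1 ∈ {7, 4, 5}. In that subpopulation Z_3 = 17, 8, 11, mean 12.

12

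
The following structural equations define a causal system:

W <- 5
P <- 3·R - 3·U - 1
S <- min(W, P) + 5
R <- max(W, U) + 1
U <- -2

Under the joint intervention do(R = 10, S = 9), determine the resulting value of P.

35

The joint intervention fixes R = 10, S = 9, removing each variable's own equation.
P = 3·R - 3·U - 1  [with R=10, U=-2]  = 35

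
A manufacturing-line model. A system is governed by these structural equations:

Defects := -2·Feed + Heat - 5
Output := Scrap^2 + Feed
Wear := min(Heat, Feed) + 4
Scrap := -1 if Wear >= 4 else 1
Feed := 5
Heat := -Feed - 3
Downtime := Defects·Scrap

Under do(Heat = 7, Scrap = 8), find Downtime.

The joint intervention fixes Heat = 7, Scrap = 8, removing each variable's own equation.
Defects = -2·Feed + Heat - 5  [with Feed=5, Heat=7]  = -8
Downtime = Defects·Scrap  [with Defects=-8, Scrap=8]  = -64

-64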